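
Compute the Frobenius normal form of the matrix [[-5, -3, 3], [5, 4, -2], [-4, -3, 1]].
The invariant factors of A (the non-unit diagonal entries of the Smith normal form of xI - A over ℚ[x]) are x^3 - 4, each dividing the next. The characteristic polynomial is their product, x^3 - 4.

The rational canonical form is the block-diagonal matrix of companion matrices C(f_i):
R = [[0, 0, 4], [1, 0, 0], [0, 1, 0]].

Note the characteristic polynomial does not split into linear factors over ℚ, so A has no Jordan form over ℚ; the rational canonical form exists over any field.

R = [[0, 0, 4], [1, 0, 0], [0, 1, 0]]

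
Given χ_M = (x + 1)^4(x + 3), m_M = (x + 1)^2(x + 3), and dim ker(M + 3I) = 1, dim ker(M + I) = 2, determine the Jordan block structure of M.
λ = -3: algebraic multiplicity 1 (exponent in χ_M), largest block size 1 (exponent in m_M), 1 block (geometric multiplicity). This forces block sizes [1].
λ = -1: algebraic multiplicity 4 (exponent in χ_M), largest block size 2 (exponent in m_M), 2 blocks (geometric multiplicity). These force block sizes [2, 2].

Jordan blocks: (-3, 1), (-1, 2), (-1, 2)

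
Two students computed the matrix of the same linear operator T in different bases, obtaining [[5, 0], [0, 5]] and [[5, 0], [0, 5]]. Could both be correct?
Two matrices over a field are similar if and only if they have the same invariant factors.

Both A and B have characteristic polynomial (x - 5)^2 and minimal polynomial x - 5. Computing further, both have invariant factors x - 5, x - 5. Hence A and B are similar.

Yes.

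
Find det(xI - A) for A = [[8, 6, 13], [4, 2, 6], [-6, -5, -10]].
xI - A = [[x - 8, -6, -13], [-4, x - 2, -6], [6, 5, x + 10]].

Expanding det(xI - A) along the first row:
det(xI - A) = + (x - 8)·det([[x - 2, -6], [5, x + 10]]) - (-6)·det([[-4, -6], [6, x + 10]]) + (-13)·det([[-4, x - 2], [6, 5]]).

Evaluating gives χ_A(x) = x^3.

χ_A(x) = x^3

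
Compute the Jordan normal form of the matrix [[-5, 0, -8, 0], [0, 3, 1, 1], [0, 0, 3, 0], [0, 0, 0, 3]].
J = [[-5, 0, 0, 0], [0, 3, 1, 0], [0, 0, 3, 0], [0, 0, 0, 3]]

The characteristic polynomial is det(xI - A) = (x - 3)^3(x + 5), so the eigenvalues are -5 (algebraic multiplicity 1), 3 (algebraic multiplicity 3).

For λ = -5: algebraic multiplicity 1 gives one 1×1 block.

For λ = 3: rank(A - 3I) = 2, rank((A - 3I)^2) = 1. The eigenspace has dimension 4 - 2 = 2, so there are 2 Jordan blocks; the rank sequence gives block sizes [2, 1].

Assembling the blocks gives the Jordan form J above.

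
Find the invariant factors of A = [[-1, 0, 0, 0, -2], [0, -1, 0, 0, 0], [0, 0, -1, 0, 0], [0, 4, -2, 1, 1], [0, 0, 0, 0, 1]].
x + 1, x + 1, (x - 1)^2(x + 1)

The Jordan structure of A has elementary divisors (x + 1), (x + 1), (x + 1), (x - 1)^2. Arranging the block sizes at each eigenvalue in decreasing order and taking row products gives the invariant factors.

Invariant factors (smallest first, each dividing the next): x + 1, x + 1, (x - 1)^2(x + 1).

Check: the last factor (x - 1)^2(x + 1) is the minimal polynomial, and the product (x - 1)^2(x + 1)^3 is the characteristic polynomial.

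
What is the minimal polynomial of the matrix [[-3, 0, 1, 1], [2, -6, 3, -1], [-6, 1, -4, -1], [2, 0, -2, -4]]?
m_A(x) = (x + 2)(x + 5)^3

The characteristic polynomial factors as (x + 2)(x + 5)^3. The minimal polynomial is ∏(x - λ)^{k_λ} where k_λ is the size of the largest Jordan block at λ.

For λ = -5: rank(A + 5I) = 3, and the largest Jordan block has size 3 (the smallest k with rank((A + 5I)^k) = rank((A + 5I)^(k+1))).
For λ = -2: rank(A + 2I) = 3, and the largest Jordan block has size 1 (the smallest k with rank((A + 2I)^k) = rank((A + 2I)^(k+1))).

So m_A(x) = (x + 2)(x + 5)^3.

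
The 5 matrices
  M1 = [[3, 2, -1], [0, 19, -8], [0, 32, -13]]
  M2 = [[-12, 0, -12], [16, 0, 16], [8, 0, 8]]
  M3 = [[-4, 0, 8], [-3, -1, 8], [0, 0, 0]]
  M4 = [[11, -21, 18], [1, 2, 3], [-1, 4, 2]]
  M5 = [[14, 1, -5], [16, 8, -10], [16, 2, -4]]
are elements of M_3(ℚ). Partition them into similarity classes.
Characteristic polynomials: χ_{M1} = (x - 3)^3, χ_{M2} = x^2(x + 4), χ_{M3} = x(x + 1)(x + 4), χ_{M4} = (x - 5)^3, χ_{M5} = (x - 6)^3.

{M1}: invariant factors x - 3, (x - 3)^2.

{M2}: invariant factors x, x(x + 4).

{M3}: invariant factors x(x + 1)(x + 4).

{M4}: invariant factors (x - 5)^3.

{M5}: invariant factors x - 6, (x - 6)^2.

Matrices are similar if and only if their invariant-factor lists agree; the partition into similarity classes is {M1}, {M2}, {M3}, {M4}, {M5}.

5 classes: {M1}, {M2}, {M3}, {M4}, {M5}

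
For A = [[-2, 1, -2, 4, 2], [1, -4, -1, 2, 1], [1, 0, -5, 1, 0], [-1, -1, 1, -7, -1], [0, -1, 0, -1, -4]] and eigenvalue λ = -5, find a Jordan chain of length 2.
v_1 = [[-1, 0, 1, 1, 1]]^T, v_2 = [[1, 1, 0, -1, 0]]^T

We seek v_1 ∈ ker((A + 5I)^2) \ ker(A + 5I), then set v_{i+1} = (A + 5I) v_i.

One such chain is v_1 = [[-1, 0, 1, 1, 1]]^T, v_2 = [[1, 1, 0, -1, 0]]^T. Check: (A + 5I) v_2 = [[0, 0, 0, 0, 0]]^T = 0.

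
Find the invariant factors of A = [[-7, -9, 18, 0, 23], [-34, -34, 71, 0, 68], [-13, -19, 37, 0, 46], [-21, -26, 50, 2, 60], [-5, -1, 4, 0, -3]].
(x - 2)^2(x + 3)^3

The Jordan structure of A has elementary divisors (x + 3)^3, (x - 2)^2. Arranging the block sizes at each eigenvalue in decreasing order and taking row products gives the invariant factors.

Invariant factors (smallest first, each dividing the next): (x - 2)^2(x + 3)^3.

Check: the last factor (x - 2)^2(x + 3)^3 is the minimal polynomial, and the product (x - 2)^2(x + 3)^3 is the characteristic polynomial.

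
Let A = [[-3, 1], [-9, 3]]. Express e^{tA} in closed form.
e^{tA} = [[1 - 3*t, t], [-9*t, 3*t + 1]]

A has Jordan form J = [[0, 1], [0, 0]] with A = PJP^{-1}, so e^{tA} = P e^{tJ} P^{-1}.

For a Jordan block J_k(λ), e^{tJ_k(λ)} = e^{λt} · (I + tN + t^2 N^2/2! + ... + t^{k-1} N^{k-1}/(k-1)!) where N is the nilpotent superdiagonal part.

Assembling the blocks and conjugating back gives the entries of e^{tA} as shown above.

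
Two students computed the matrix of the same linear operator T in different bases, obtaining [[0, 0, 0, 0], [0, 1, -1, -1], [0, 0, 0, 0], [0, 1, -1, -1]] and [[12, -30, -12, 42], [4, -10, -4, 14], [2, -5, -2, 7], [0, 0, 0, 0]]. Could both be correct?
Yes.

Two matrices over a field are similar if and only if they have the same invariant factors.

Both A and B have characteristic polynomial x^4 and minimal polynomial x^2. Computing further, both have invariant factors x, x, x^2. Hence A and B are similar.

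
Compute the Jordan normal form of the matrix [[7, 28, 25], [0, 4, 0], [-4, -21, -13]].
The characteristic polynomial is det(xI - A) = (x - 4)(x + 3)^2, so the eigenvalues are -3 (algebraic multiplicity 2), 4 (algebraic multiplicity 1).

For λ = -3: rank(A + 3I) = 2, rank((A + 3I)^2) = 1. The eigenspace has dimension 3 - 2 = 1, so there is 1 Jordan block; the rank sequence gives block sizes [2].

For λ = 4: algebraic multiplicity 1 gives one 1×1 block.

Assembling the blocks gives the Jordan form J above.

J = [[-3, 1, 0], [0, -3, 0], [0, 0, 4]]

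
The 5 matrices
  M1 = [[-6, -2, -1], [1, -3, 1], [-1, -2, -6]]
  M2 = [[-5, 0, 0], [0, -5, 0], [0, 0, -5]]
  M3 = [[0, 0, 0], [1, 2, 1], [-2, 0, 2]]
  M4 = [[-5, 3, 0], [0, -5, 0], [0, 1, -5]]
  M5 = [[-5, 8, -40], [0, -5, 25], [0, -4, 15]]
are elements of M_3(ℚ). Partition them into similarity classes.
Characteristic polynomials: χ_{M1} = (x + 5)^3, χ_{M2} = (x + 5)^3, χ_{M3} = x(x - 2)^2, χ_{M4} = (x + 5)^3, χ_{M5} = (x - 5)^2(x + 5).

{M1, M4}: invariant factors x + 5, (x + 5)^2.

{M2}: invariant factors x + 5, x + 5, x + 5.

{M3}: invariant factors x(x - 2)^2.

{M5}: invariant factors (x - 5)^2(x + 5).

Matrices are similar if and only if their invariant-factor lists agree; the partition into similarity classes is {M1, M4}, {M2}, {M3}, {M5}.

4 classes: {M1, M4}, {M2}, {M3}, {M5}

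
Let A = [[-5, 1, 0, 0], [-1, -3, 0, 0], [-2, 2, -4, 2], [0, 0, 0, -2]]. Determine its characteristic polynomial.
χ_A(x) = (x + 2)(x + 4)^3

xI - A = [[x + 5, -1, 0, 0], [1, x + 3, 0, 0], [2, -2, x + 4, -2], [0, 0, 0, x + 2]].

Expanding det(xI - A) along the first row:
det(xI - A) = + (x + 5)·det([[x + 3, 0, 0], [-2, x + 4, -2], [0, 0, x + 2]]) - (-1)·det([[1, 0, 0], [2, x + 4, -2], [0, 0, x + 2]]) + (0)·det([[1, x + 3, 0], [2, -2, -2], [0, 0, x + 2]]) - (0)·det([[1, x + 3, 0], [2, -2, x + 4], [0, 0, 0]]).

Evaluating gives χ_A(x) = x^4 + 14x^3 + 72x^2 + 160x + 128 = (x + 2)(x + 4)^3.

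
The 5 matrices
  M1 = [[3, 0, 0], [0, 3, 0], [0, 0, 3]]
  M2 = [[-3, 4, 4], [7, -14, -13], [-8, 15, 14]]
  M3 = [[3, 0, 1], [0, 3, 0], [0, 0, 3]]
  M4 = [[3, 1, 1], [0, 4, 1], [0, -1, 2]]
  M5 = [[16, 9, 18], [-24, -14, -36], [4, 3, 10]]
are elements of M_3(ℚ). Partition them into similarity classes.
Characteristic polynomials: χ_{M1} = (x - 3)^3, χ_{M2} = (x + 1)^3, χ_{M3} = (x - 3)^3, χ_{M4} = (x - 3)^3, χ_{M5} = (x - 4)^3.

{M1}: invariant factors x - 3, x - 3, x - 3.

{M2}: invariant factors (x + 1)^3.

{M3, M4}: invariant factors x - 3, (x - 3)^2.

{M5}: invariant factors x - 4, (x - 4)^2.

Matrices are similar if and only if their invariant-factor lists agree; the partition into similarity classes is {M1}, {M2}, {M3, M4}, {M5}.

4 classes: {M1}, {M2}, {M3, M4}, {M5}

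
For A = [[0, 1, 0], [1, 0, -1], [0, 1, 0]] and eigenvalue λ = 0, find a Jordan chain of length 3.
v_1 = [[-2, 1, -1]]^T, v_2 = [[1, -1, 1]]^T, v_3 = [[-1, 0, -1]]^T

We seek v_1 ∈ ker(A^3) \ ker(A^2), then set v_{i+1} = A v_i.

One such chain is v_1 = [[-2, 1, -1]]^T, v_2 = [[1, -1, 1]]^T, v_3 = [[-1, 0, -1]]^T. Check: A v_3 = [[0, 0, 0]]^T = 0.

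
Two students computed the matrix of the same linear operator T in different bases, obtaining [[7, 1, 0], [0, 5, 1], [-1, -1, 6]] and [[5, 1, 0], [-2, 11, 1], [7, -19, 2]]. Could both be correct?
Two matrices over a field are similar if and only if they have the same invariant factors.

Both A and B have characteristic polynomial (x - 6)^3 and minimal polynomial (x - 6)^3. Computing further, both have invariant factors (x - 6)^3. Hence A and B are similar.

Yes.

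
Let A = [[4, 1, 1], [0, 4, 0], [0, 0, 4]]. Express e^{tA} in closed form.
A has Jordan form J = [[4, 1, 0], [0, 4, 0], [0, 0, 4]] with A = PJP^{-1}, so e^{tA} = P e^{tJ} P^{-1}.

For a Jordan block J_k(λ), e^{tJ_k(λ)} = e^{λt} · (I + tN + t^2 N^2/2! + ... + t^{k-1} N^{k-1}/(k-1)!) where N is the nilpotent superdiagonal part.

Assembling the blocks and conjugating back gives the entries of e^{tA} as shown above.

e^{tA} = [[e^{4*t}, t*e^{4*t}, t*e^{4*t}], [0, e^{4*t}, 0], [0, 0, e^{4*t}]]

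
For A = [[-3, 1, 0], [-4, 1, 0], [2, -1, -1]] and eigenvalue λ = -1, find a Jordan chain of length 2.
We seek v_1 ∈ ker((A + I)^2) \ ker(A + I), then set v_{i+1} = (A + I) v_i.

One such chain is v_1 = [[-3, -5, 4]]^T, v_2 = [[1, 2, -1]]^T. Check: (A + I) v_2 = [[0, 0, 0]]^T = 0.

v_1 = [[-3, -5, 4]]^T, v_2 = [[1, 2, -1]]^T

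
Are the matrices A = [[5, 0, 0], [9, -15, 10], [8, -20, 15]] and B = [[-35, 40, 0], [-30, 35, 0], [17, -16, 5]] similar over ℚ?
Yes.

Two matrices over a field are similar if and only if they have the same invariant factors.

Both A and B have characteristic polynomial (x - 5)^2(x + 5) and minimal polynomial (x - 5)^2(x + 5). Computing further, both have invariant factors (x - 5)^2(x + 5). Hence A and B are similar.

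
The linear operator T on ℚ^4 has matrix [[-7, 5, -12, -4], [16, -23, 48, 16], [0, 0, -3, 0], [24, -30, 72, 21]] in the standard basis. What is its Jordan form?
The characteristic polynomial is det(xI - A) = (x + 3)^4, so the eigenvalues are -3 (algebraic multiplicity 4).

For λ = -3: rank(A + 3I) = 1, rank((A + 3I)^2) = 0. The eigenspace has dimension 4 - 1 = 3, so there are 3 Jordan blocks; the rank sequence gives block sizes [2, 1, 1].

Assembling the blocks gives the Jordan form J above.

J = [[-3, 1, 0, 0], [0, -3, 0, 0], [0, 0, -3, 0], [0, 0, 0, -3]]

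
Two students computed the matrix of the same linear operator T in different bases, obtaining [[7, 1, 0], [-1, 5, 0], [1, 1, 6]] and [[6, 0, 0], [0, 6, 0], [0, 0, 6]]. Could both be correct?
No.

Both have characteristic polynomial (x - 6)^3, but the minimal polynomial of A is (x - 6)^2 while the minimal polynomial of B is x - 6. The minimal polynomial is a similarity invariant, so A and B are not similar.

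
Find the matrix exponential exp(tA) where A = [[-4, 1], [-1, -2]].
e^{tA} = [[(1 - t)*e^{-3*t}, t*e^{-3*t}], [-t*e^{-3*t}, (t + 1)*e^{-3*t}]]

A has Jordan form J = [[-3, 1], [0, -3]] with A = PJP^{-1}, so e^{tA} = P e^{tJ} P^{-1}.

For a Jordan block J_k(λ), e^{tJ_k(λ)} = e^{λt} · (I + tN + t^2 N^2/2! + ... + t^{k-1} N^{k-1}/(k-1)!) where N is the nilpotent superdiagonal part.

Assembling the blocks and conjugating back gives the entries of e^{tA} as shown above.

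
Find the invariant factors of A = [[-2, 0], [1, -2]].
(x + 2)^2

The Jordan structure of A has elementary divisors (x + 2)^2. Arranging the block sizes at each eigenvalue in decreasing order and taking row products gives the invariant factors.

Invariant factors (smallest first, each dividing the next): (x + 2)^2.

Check: the last factor (x + 2)^2 is the minimal polynomial, and the product (x + 2)^2 is the characteristic polynomial.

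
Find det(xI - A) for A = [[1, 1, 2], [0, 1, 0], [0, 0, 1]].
xI - A = [[x - 1, -1, -2], [0, x - 1, 0], [0, 0, x - 1]].

Expanding det(xI - A) along the first row:
det(xI - A) = + (x - 1)·det([[x - 1, 0], [0, x - 1]]) - (-1)·det([[0, 0], [0, x - 1]]) + (-2)·det([[0, x - 1], [0, 0]]).

Evaluating gives χ_A(x) = x^3 - 3x^2 + 3x - 1 = (x - 1)^3.

χ_A(x) = (x - 1)^3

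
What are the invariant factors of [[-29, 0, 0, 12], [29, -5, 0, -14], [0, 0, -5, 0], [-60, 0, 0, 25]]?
x + 5, (x - 1)(x + 5)^2

The Jordan structure of A has elementary divisors (x + 5)^2, (x + 5), (x - 1). Arranging the block sizes at each eigenvalue in decreasing order and taking row products gives the invariant factors.

Invariant factors (smallest first, each dividing the next): x + 5, (x - 1)(x + 5)^2.

Check: the last factor (x - 1)(x + 5)^2 is the minimal polynomial, and the product (x - 1)(x + 5)^3 is the characteristic polynomial.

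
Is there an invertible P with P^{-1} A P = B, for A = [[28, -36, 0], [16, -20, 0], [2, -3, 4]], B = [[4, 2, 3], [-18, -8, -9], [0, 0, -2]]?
trace(A) = 12 but trace(B) = -6. The trace is a similarity invariant, so A and B are not similar.

No.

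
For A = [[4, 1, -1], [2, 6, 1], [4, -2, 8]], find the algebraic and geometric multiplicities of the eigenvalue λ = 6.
algebraic multiplicity 3, geometric multiplicity 1

The characteristic polynomial is (x - 6)^3, so the factor x - 6 appears with exponent 3: the algebraic multiplicity is 3.

rank(A - 6I) = 2, so the eigenspace has dimension 3 - 2 = 1: the geometric multiplicity is 1.

Since 1 < 3, A is not diagonalizable.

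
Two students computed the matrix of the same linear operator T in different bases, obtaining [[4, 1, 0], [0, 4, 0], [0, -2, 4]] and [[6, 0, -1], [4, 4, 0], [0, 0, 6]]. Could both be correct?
No.

trace(A) = 12 but trace(B) = 16. The trace is a similarity invariant, so A and B are not similar.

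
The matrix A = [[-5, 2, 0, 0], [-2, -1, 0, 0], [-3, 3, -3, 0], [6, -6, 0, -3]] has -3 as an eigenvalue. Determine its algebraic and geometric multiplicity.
The characteristic polynomial is (x + 3)^4, so the factor x + 3 appears with exponent 4: the algebraic multiplicity is 4.

rank(A + 3I) = 1, so the eigenspace has dimension 4 - 1 = 3: the geometric multiplicity is 3.

Since 3 < 4, A is not diagonalizable.

algebraic multiplicity 4, geometric multiplicity 3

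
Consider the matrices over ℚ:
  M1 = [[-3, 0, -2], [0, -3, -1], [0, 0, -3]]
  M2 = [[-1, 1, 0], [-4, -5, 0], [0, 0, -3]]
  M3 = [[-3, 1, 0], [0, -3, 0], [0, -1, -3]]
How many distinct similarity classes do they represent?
1 class: {M1, M2, M3}

Characteristic polynomials: χ_{M1} = (x + 3)^3, χ_{M2} = (x + 3)^3, χ_{M3} = (x + 3)^3.

{M1, M2, M3}: invariant factors x + 3, (x + 3)^2.

Matrices are similar if and only if their invariant-factor lists agree; the partition into similarity classes is {M1, M2, M3}.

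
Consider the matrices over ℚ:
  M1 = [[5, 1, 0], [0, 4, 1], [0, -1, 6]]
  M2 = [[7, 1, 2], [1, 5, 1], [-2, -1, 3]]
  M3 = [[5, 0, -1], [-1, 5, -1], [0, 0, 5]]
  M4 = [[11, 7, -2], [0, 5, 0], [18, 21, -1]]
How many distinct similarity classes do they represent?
2 classes: {M1, M2, M3}, {M4}

Characteristic polynomials: χ_{M1} = (x - 5)^3, χ_{M2} = (x - 5)^3, χ_{M3} = (x - 5)^3, χ_{M4} = (x - 5)^3.

{M1, M2, M3}: invariant factors (x - 5)^3.

{M4}: invariant factors x - 5, (x - 5)^2.

Matrices are similar if and only if their invariant-factor lists agree; the partition into similarity classes is {M1, M2, M3}, {M4}.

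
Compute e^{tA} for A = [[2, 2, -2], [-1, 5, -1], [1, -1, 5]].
e^{tA} = [[(1 - 2*t)*e^{4*t}, 2*t*e^{4*t}, -2*t*e^{4*t}], [-t*e^{4*t}, (t + 1)*e^{4*t}, -t*e^{4*t}], [t*e^{4*t}, -t*e^{4*t}, (t + 1)*e^{4*t}]]

A has Jordan form J = [[4, 1, 0], [0, 4, 0], [0, 0, 4]] with A = PJP^{-1}, so e^{tA} = P e^{tJ} P^{-1}.

For a Jordan block J_k(λ), e^{tJ_k(λ)} = e^{λt} · (I + tN + t^2 N^2/2! + ... + t^{k-1} N^{k-1}/(k-1)!) where N is the nilpotent superdiagonal part.

Assembling the blocks and conjugating back gives the entries of e^{tA} as shown above.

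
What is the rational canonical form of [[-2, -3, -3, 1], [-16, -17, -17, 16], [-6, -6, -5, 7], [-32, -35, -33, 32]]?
The invariant factors of A (the non-unit diagonal entries of the Smith normal form of xI - A over ℚ[x]) are x(x - 6)(x^2 - 2x + 4), each dividing the next. The characteristic polynomial is their product, x(x - 6)(x^2 - 2x + 4).

The rational canonical form is the block-diagonal matrix of companion matrices C(f_i):
R = [[0, 0, 0, 0], [1, 0, 0, 24], [0, 1, 0, -16], [0, 0, 1, 8]].

Note the characteristic polynomial does not split into linear factors over ℚ, so A has no Jordan form over ℚ; the rational canonical form exists over any field.

R = [[0, 0, 0, 0], [1, 0, 0, 24], [0, 1, 0, -16], [0, 0, 1, 8]]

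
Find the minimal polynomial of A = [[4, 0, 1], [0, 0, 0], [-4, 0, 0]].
m_A(x) = x(x - 2)^2

The characteristic polynomial factors as x(x - 2)^2. The minimal polynomial is ∏(x - λ)^{k_λ} where k_λ is the size of the largest Jordan block at λ.

For λ = 0: rank(A) = 2, and the largest Jordan block has size 1 (the smallest k with rank(A^k) = rank(A^(k+1))).
For λ = 2: rank(A - 2I) = 2, and the largest Jordan block has size 2 (the smallest k with rank((A - 2I)^k) = rank((A - 2I)^(k+1))).

So m_A(x) = x(x - 2)^2.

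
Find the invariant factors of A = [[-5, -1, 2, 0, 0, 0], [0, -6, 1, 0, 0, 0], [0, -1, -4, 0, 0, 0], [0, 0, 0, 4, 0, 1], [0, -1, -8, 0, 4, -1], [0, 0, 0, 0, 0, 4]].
The Jordan structure of A has elementary divisors (x + 5)^3, (x - 4)^2, (x - 4). Arranging the block sizes at each eigenvalue in decreasing order and taking row products gives the invariant factors.

Invariant factors (smallest first, each dividing the next): x - 4, (x - 4)^2(x + 5)^3.

Check: the last factor (x - 4)^2(x + 5)^3 is the minimal polynomial, and the product (x - 4)^3(x + 5)^3 is the characteristic polynomial.

x - 4, (x - 4)^2(x + 5)^3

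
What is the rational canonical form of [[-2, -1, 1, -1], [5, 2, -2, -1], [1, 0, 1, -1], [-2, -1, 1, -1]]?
The invariant factors of A (the non-unit diagonal entries of the Smith normal form of xI - A over ℚ[x]) are x(x - 1)^2(x + 2), each dividing the next. The characteristic polynomial is their product, x(x - 1)^2(x + 2).

The rational canonical form is the block-diagonal matrix of companion matrices C(f_i):
R = [[0, 0, 0, 0], [1, 0, 0, -2], [0, 1, 0, 3], [0, 0, 1, 0]].

R = [[0, 0, 0, 0], [1, 0, 0, -2], [0, 1, 0, 3], [0, 0, 1, 0]]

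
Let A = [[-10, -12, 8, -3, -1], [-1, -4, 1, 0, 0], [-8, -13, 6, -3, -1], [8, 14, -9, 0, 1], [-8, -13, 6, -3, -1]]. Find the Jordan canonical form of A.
J = [[-3, 1, 0, 0, 0], [0, -3, 1, 0, 0], [0, 0, -3, 0, 0], [0, 0, 0, 0, 1], [0, 0, 0, 0, 0]]

The characteristic polynomial is det(xI - A) = x^2(x + 3)^3, so the eigenvalues are -3 (algebraic multiplicity 3), 0 (algebraic multiplicity 2).

For λ = -3: rank(A + 3I) = 4, rank((A + 3I)^2) = 3, rank((A + 3I)^3) = 2. The eigenspace has dimension 5 - 4 = 1, so there is 1 Jordan block; the rank sequence gives block sizes [3].

For λ = 0: rank(A) = 4, rank(A^2) = 3. The eigenspace has dimension 5 - 4 = 1, so there is 1 Jordan block; the rank sequence gives block sizes [2].

Assembling the blocks gives the Jordan form J above.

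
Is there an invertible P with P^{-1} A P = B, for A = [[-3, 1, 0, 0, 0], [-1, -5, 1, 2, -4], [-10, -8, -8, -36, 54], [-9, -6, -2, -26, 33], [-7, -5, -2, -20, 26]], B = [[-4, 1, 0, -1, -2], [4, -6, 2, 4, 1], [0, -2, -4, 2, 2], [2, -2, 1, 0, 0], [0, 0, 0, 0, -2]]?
Two matrices over a field are similar if and only if they have the same invariant factors.

Both A and B have characteristic polynomial (x + 2)^2(x + 4)^3 and minimal polynomial (x + 2)^2(x + 4)^3. Computing further, both have invariant factors (x + 2)^2(x + 4)^3. Hence A and B are similar.

Yes.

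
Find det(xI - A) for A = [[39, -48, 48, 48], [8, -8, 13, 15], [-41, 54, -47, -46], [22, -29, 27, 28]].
xI - A = [[x - 39, 48, -48, -48], [-8, x + 8, -13, -15], [41, -54, x + 47, 46], [-22, 29, -27, x - 28]].

Expanding det(xI - A) along the first row:
det(xI - A) = + (x - 39)·det([[x + 8, -13, -15], [-54, x + 47, 46], [29, -27, x - 28]]) - (48)·det([[-8, -13, -15], [41, x + 47, 46], [-22, -27, x - 28]]) + (-48)·det([[-8, x + 8, -15], [41, -54, 46], [-22, 29, x - 28]]) - (-48)·det([[-8, x + 8, -13], [41, -54, x + 47], [-22, 29, -27]]).

Evaluating gives χ_A(x) = x^4 - 12x^3 + 54x^2 - 108x + 81 = (x - 3)^4.

χ_A(x) = (x - 3)^4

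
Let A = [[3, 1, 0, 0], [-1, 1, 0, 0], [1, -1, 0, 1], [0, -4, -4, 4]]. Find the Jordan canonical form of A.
The characteristic polynomial is det(xI - A) = (x - 2)^4, so the eigenvalues are 2 (algebraic multiplicity 4).

For λ = 2: rank(A - 2I) = 2, rank((A - 2I)^2) = 0. The eigenspace has dimension 4 - 2 = 2, so there are 2 Jordan blocks; the rank sequence gives block sizes [2, 2].

Assembling the blocks gives the Jordan form J above.

J = [[2, 1, 0, 0], [0, 2, 0, 0], [0, 0, 2, 1], [0, 0, 0, 2]]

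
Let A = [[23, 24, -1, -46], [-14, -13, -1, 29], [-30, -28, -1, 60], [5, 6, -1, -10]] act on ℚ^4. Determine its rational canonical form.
R = [[0, 0, 0, 18], [1, 0, 0, 15], [0, 1, 0, 5], [0, 0, 1, -1]]

The invariant factors of A (the non-unit diagonal entries of the Smith normal form of xI - A over ℚ[x]) are (x - 3)(x + 2)(x^2 + 2x + 3), each dividing the next. The characteristic polynomial is their product, (x - 3)(x + 2)(x^2 + 2x + 3).

The rational canonical form is the block-diagonal matrix of companion matrices C(f_i):
R = [[0, 0, 0, 18], [1, 0, 0, 15], [0, 1, 0, 5], [0, 0, 1, -1]].

Note the characteristic polynomial does not split into linear factors over ℚ, so A has no Jordan form over ℚ; the rational canonical form exists over any field.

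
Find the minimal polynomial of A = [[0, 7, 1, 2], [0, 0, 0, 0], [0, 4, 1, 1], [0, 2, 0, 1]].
The characteristic polynomial factors as x^2(x - 1)^2. The minimal polynomial is ∏(x - λ)^{k_λ} where k_λ is the size of the largest Jordan block at λ.

For λ = 0: rank(A) = 3, and the largest Jordan block has size 2 (the smallest k with rank(A^k) = rank(A^(k+1))).
For λ = 1: rank(A - I) = 3, and the largest Jordan block has size 2 (the smallest k with rank((A - I)^k) = rank((A - I)^(k+1))).

So m_A(x) = x^2(x - 1)^2.

m_A(x) = x^2(x - 1)^2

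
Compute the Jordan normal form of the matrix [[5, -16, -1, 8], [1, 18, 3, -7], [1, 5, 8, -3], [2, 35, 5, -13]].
The characteristic polynomial is det(xI - A) = (x - 6)^2(x - 3)^2, so the eigenvalues are 3 (algebraic multiplicity 2), 6 (algebraic multiplicity 2).

For λ = 3: rank(A - 3I) = 3, rank((A - 3I)^2) = 2. The eigenspace has dimension 4 - 3 = 1, so there is 1 Jordan block; the rank sequence gives block sizes [2].

For λ = 6: rank(A - 6I) = 3, rank((A - 6I)^2) = 2. The eigenspace has dimension 4 - 3 = 1, so there is 1 Jordan block; the rank sequence gives block sizes [2].

Assembling the blocks gives the Jordan form J above.

J = [[3, 1, 0, 0], [0, 3, 0, 0], [0, 0, 6, 1], [0, 0, 0, 6]]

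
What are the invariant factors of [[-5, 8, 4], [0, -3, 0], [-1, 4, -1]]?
x + 3, (x + 3)^2

The Jordan structure of A has elementary divisors (x + 3)^2, (x + 3). Arranging the block sizes at each eigenvalue in decreasing order and taking row products gives the invariant factors.

Invariant factors (smallest first, each dividing the next): x + 3, (x + 3)^2.

Check: the last factor (x + 3)^2 is the minimal polynomial, and the product (x + 3)^3 is the characteristic polynomial.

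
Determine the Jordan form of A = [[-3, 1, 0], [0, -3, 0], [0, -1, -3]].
The characteristic polynomial is det(xI - A) = (x + 3)^3, so the eigenvalues are -3 (algebraic multiplicity 3).

For λ = -3: rank(A + 3I) = 1, rank((A + 3I)^2) = 0. The eigenspace has dimension 3 - 1 = 2, so there are 2 Jordan blocks; the rank sequence gives block sizes [2, 1].

Assembling the blocks gives the Jordan form J above.

J = [[-3, 1, 0], [0, -3, 0], [0, 0, -3]]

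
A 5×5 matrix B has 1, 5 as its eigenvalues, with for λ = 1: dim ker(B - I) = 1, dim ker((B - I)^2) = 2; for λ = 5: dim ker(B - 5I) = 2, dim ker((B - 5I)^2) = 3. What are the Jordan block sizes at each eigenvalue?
λ = 1: successive nullity increments [1, 1] count blocks of size ≥ k; block sizes are [2].
λ = 5: successive nullity increments [2, 1] count blocks of size ≥ k; block sizes are [2, 1].

Jordan blocks: (1, 2), (5, 2), (5, 1)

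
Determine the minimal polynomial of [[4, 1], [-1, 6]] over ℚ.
m_A(x) = (x - 5)^2

The characteristic polynomial factors as (x - 5)^2. The minimal polynomial is ∏(x - λ)^{k_λ} where k_λ is the size of the largest Jordan block at λ.

For λ = 5: rank(A - 5I) = 1, and the largest Jordan block has size 2 (the smallest k with rank((A - 5I)^k) = rank((A - 5I)^(k+1))).

So m_A(x) = (x - 5)^2.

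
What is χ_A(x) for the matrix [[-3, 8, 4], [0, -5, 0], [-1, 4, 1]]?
xI - A = [[x + 3, -8, -4], [0, x + 5, 0], [1, -4, x - 1]].

Expanding det(xI - A) along the first row:
det(xI - A) = + (x + 3)·det([[x + 5, 0], [-4, x - 1]]) - (-8)·det([[0, 0], [1, x - 1]]) + (-4)·det([[0, x + 5], [1, -4]]).

Evaluating gives χ_A(x) = x^3 + 7x^2 + 11x + 5 = (x + 1)^2(x + 5).

χ_A(x) = (x + 1)^2(x + 5)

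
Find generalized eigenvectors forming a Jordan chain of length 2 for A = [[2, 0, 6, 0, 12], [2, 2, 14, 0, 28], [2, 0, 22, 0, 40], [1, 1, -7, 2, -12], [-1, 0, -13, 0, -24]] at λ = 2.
We seek v_1 ∈ ker((A - 2I)^2) \ ker(A - 2I), then set v_{i+1} = (A - 2I) v_i.

One such chain is v_1 = [[1, 0, 0, 1, 0]]^T, v_2 = [[0, 2, 2, 1, -1]]^T. Check: (A - 2I) v_2 = [[0, 0, 0, 0, 0]]^T = 0.

v_1 = [[1, 0, 0, 1, 0]]^T, v_2 = [[0, 2, 2, 1, -1]]^T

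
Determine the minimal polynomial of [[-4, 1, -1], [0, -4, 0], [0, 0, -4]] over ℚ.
m_A(x) = (x + 4)^2

The characteristic polynomial factors as (x + 4)^3. The minimal polynomial is ∏(x - λ)^{k_λ} where k_λ is the size of the largest Jordan block at λ.

For λ = -4: rank(A + 4I) = 1, and the largest Jordan block has size 2 (the smallest k with rank((A + 4I)^k) = rank((A + 4I)^(k+1))).

So m_A(x) = (x + 4)^2.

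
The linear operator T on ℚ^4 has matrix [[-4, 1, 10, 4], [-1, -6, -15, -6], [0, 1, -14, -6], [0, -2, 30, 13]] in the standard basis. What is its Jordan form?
J = [[-4, 1, 0, 0], [0, -4, 1, 0], [0, 0, -4, 0], [0, 0, 0, 1]]

The characteristic polynomial is det(xI - A) = (x - 1)(x + 4)^3, so the eigenvalues are -4 (algebraic multiplicity 3), 1 (algebraic multiplicity 1).

For λ = -4: rank(A + 4I) = 3, rank((A + 4I)^2) = 2, rank((A + 4I)^3) = 1. The eigenspace has dimension 4 - 3 = 1, so there is 1 Jordan block; the rank sequence gives block sizes [3].

For λ = 1: algebraic multiplicity 1 gives one 1×1 block.

Assembling the blocks gives the Jordan form J above.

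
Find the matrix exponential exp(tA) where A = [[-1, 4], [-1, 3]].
e^{tA} = [[(1 - 2*t)*e^{t}, 4*t*e^{t}], [-t*e^{t}, (2*t + 1)*e^{t}]]

A has Jordan form J = [[1, 1], [0, 1]] with A = PJP^{-1}, so e^{tA} = P e^{tJ} P^{-1}.

For a Jordan block J_k(λ), e^{tJ_k(λ)} = e^{λt} · (I + tN + t^2 N^2/2! + ... + t^{k-1} N^{k-1}/(k-1)!) where N is the nilpotent superdiagonal part.

Assembling the blocks and conjugating back gives the entries of e^{tA} as shown above.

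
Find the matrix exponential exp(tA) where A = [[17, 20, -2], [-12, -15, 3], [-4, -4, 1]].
e^{tA} = [[((8*t + 2)*e^{6*t} - 1)*e^{-3*t}, 2*((4*t + 1)*e^{6*t} - 1)*e^{-3*t}, ((4*t - 1)*e^{6*t} + 1)*e^{-3*t}], [(-(6*t + 1)*e^{6*t} + 1)*e^{-3*t}, (-(6*t + 1)*e^{6*t} + 2)*e^{-3*t}, ((1 - 3*t)*e^{6*t} - 1)*e^{-3*t}], [-4*t*e^{3*t}, -4*t*e^{3*t}, (1 - 2*t)*e^{3*t}]]

A has Jordan form J = [[-3, 0, 0], [0, 3, 1], [0, 0, 3]] with A = PJP^{-1}, so e^{tA} = P e^{tJ} P^{-1}.

For a Jordan block J_k(λ), e^{tJ_k(λ)} = e^{λt} · (I + tN + t^2 N^2/2! + ... + t^{k-1} N^{k-1}/(k-1)!) where N is the nilpotent superdiagonal part.

Assembling the blocks and conjugating back gives the entries of e^{tA} as shown above.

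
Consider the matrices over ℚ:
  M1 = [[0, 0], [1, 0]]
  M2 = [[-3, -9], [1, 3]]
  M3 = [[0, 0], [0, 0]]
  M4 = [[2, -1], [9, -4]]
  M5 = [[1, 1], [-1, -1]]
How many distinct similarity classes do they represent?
Characteristic polynomials: χ_{M1} = x^2, χ_{M2} = x^2, χ_{M3} = x^2, χ_{M4} = (x + 1)^2, χ_{M5} = x^2.

{M1, M2, M5}: invariant factors x^2.

{M3}: invariant factors x, x.

{M4}: invariant factors (x + 1)^2.

Matrices are similar if and only if their invariant-factor lists agree; the partition into similarity classes is {M1, M2, M5}, {M3}, {M4}.

3 classes: {M1, M2, M5}, {M3}, {M4}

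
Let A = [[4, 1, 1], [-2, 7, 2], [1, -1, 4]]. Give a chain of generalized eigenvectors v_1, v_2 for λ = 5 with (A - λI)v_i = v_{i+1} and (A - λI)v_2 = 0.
We seek v_1 ∈ ker((A - 5I)^2) \ ker(A - 5I), then set v_{i+1} = (A - 5I) v_i.

One such chain is v_1 = [[3, 3, 1]]^T, v_2 = [[1, 2, -1]]^T. Check: (A - 5I) v_2 = [[0, 0, 0]]^T = 0.

v_1 = [[3, 3, 1]]^T, v_2 = [[1, 2, -1]]^T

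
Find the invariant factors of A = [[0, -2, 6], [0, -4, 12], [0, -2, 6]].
x, x(x - 2)

The Jordan structure of A has elementary divisors x, x, (x - 2). Arranging the block sizes at each eigenvalue in decreasing order and taking row products gives the invariant factors.

Invariant factors (smallest first, each dividing the next): x, x(x - 2).

Check: the last factor x(x - 2) is the minimal polynomial, and the product x^2(x - 2) is the characteristic polynomial.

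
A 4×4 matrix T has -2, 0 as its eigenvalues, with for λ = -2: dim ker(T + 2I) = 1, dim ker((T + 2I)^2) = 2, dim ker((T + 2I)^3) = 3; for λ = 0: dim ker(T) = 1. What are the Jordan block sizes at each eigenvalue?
λ = -2: successive nullity increments [1, 1, 1] count blocks of size ≥ k; block sizes are [3].
λ = 0: successive nullity increments [1] count blocks of size ≥ k; block sizes are [1].

Jordan blocks: (-2, 3), (0, 1)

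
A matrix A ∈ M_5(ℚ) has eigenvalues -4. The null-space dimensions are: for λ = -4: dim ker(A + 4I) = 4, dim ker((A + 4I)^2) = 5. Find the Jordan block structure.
λ = -4: successive nullity increments [4, 1] count blocks of size ≥ k; block sizes are [2, 1, 1, 1].

Jordan blocks: (-4, 2), (-4, 1), (-4, 1), (-4, 1)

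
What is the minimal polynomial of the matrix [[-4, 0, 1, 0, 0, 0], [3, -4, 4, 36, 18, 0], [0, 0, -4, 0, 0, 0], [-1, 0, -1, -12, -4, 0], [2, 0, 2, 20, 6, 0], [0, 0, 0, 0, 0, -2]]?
m_A(x) = (x + 2)(x + 4)^3

The characteristic polynomial factors as (x + 2)^2(x + 4)^4. The minimal polynomial is ∏(x - λ)^{k_λ} where k_λ is the size of the largest Jordan block at λ.

For λ = -4: rank(A + 4I) = 4, and the largest Jordan block has size 3 (the smallest k with rank((A + 4I)^k) = rank((A + 4I)^(k+1))).
For λ = -2: rank(A + 2I) = 4, and the largest Jordan block has size 1 (the smallest k with rank((A + 2I)^k) = rank((A + 2I)^(k+1))).

So m_A(x) = (x + 2)(x + 4)^3.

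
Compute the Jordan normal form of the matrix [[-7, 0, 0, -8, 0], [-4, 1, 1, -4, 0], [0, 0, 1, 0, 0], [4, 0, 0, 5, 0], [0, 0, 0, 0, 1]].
The characteristic polynomial is det(xI - A) = (x - 1)^4(x + 3), so the eigenvalues are -3 (algebraic multiplicity 1), 1 (algebraic multiplicity 4).

For λ = -3: algebraic multiplicity 1 gives one 1×1 block.

For λ = 1: rank(A - I) = 2, rank((A - I)^2) = 1. The eigenspace has dimension 5 - 2 = 3, so there are 3 Jordan blocks; the rank sequence gives block sizes [2, 1, 1].

Assembling the blocks gives the Jordan form J above.

J = [[-3, 0, 0, 0, 0], [0, 1, 1, 0, 0], [0, 0, 1, 0, 0], [0, 0, 0, 1, 0], [0, 0, 0, 0, 1]]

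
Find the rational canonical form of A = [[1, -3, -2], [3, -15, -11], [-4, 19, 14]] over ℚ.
R = [[0, 0, -1], [1, 0, 1], [0, 1, 0]]

The invariant factors of A (the non-unit diagonal entries of the Smith normal form of xI - A over ℚ[x]) are x^3 - x + 1, each dividing the next. The characteristic polynomial is their product, x^3 - x + 1.

The rational canonical form is the block-diagonal matrix of companion matrices C(f_i):
R = [[0, 0, -1], [1, 0, 1], [0, 1, 0]].

Note the characteristic polynomial does not split into linear factors over ℚ, so A has no Jordan form over ℚ; the rational canonical form exists over any field.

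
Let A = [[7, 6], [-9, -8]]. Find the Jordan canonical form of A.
The characteristic polynomial is det(xI - A) = (x - 1)(x + 2), so the eigenvalues are -2 (algebraic multiplicity 1), 1 (algebraic multiplicity 1).

For λ = -2: algebraic multiplicity 1 gives one 1×1 block.

For λ = 1: algebraic multiplicity 1 gives one 1×1 block.

Assembling the blocks gives the Jordan form J above.

J = [[-2, 0], [0, 1]]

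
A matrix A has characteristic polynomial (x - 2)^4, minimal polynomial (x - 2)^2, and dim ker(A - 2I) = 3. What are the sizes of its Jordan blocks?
λ = 2: algebraic multiplicity 4 (exponent in χ_A), largest block size 2 (exponent in m_A), 3 blocks (geometric multiplicity). These force block sizes [2, 1, 1].

Jordan blocks: (2, 2), (2, 1), (2, 1)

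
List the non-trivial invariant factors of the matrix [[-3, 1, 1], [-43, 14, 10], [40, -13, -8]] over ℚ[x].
(x - 1)^3

The Jordan structure of A has elementary divisors (x - 1)^3. Arranging the block sizes at each eigenvalue in decreasing order and taking row products gives the invariant factors.

Invariant factors (smallest first, each dividing the next): (x - 1)^3.

Check: the last factor (x - 1)^3 is the minimal polynomial, and the product (x - 1)^3 is the characteristic polynomial.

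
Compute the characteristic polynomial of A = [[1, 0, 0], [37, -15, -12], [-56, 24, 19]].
xI - A = [[x - 1, 0, 0], [-37, x + 15, 12], [56, -24, x - 19]].

Expanding det(xI - A) along the first row:
det(xI - A) = + (x - 1)·det([[x + 15, 12], [-24, x - 19]]) - (0)·det([[-37, 12], [56, x - 19]]) + (0)·det([[-37, x + 15], [56, -24]]).

Evaluating gives χ_A(x) = x^3 - 5x^2 + 7x - 3 = (x - 3)(x - 1)^2.

χ_A(x) = (x - 3)(x - 1)^2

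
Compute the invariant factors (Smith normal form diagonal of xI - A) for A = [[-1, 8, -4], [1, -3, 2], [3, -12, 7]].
x - 1, (x - 1)^2

The Jordan structure of A has elementary divisors (x - 1)^2, (x - 1). Arranging the block sizes at each eigenvalue in decreasing order and taking row products gives the invariant factors.

Invariant factors (smallest first, each dividing the next): x - 1, (x - 1)^2.

Check: the last factor (x - 1)^2 is the minimal polynomial, and the product (x - 1)^3 is the characteristic polynomial.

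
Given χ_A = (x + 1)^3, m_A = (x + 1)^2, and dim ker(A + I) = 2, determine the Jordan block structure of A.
λ = -1: algebraic multiplicity 3 (exponent in χ_A), largest block size 2 (exponent in m_A), 2 blocks (geometric multiplicity). These force block sizes [2, 1].

Jordan blocks: (-1, 2), (-1, 1)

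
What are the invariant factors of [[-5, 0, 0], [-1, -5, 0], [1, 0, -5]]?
x + 5, (x + 5)^2

The Jordan structure of A has elementary divisors (x + 5)^2, (x + 5). Arranging the block sizes at each eigenvalue in decreasing order and taking row products gives the invariant factors.

Invariant factors (smallest first, each dividing the next): x + 5, (x + 5)^2.

Check: the last factor (x + 5)^2 is the minimal polynomial, and the product (x + 5)^3 is the characteristic polynomial.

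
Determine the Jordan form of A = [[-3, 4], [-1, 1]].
J = [[-1, 1], [0, -1]]

The characteristic polynomial is det(xI - A) = (x + 1)^2, so the eigenvalues are -1 (algebraic multiplicity 2).

For λ = -1: rank(A + I) = 1, rank((A + I)^2) = 0. The eigenspace has dimension 2 - 1 = 1, so there is 1 Jordan block; the rank sequence gives block sizes [2].

Assembling the blocks gives the Jordan form J above.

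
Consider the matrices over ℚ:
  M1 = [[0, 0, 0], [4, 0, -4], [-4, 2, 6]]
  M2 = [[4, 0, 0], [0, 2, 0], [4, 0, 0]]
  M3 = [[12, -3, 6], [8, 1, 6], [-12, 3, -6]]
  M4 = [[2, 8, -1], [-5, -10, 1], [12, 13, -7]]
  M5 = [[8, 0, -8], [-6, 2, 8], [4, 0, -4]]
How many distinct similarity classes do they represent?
Characteristic polynomials: χ_{M1} = x(x - 4)(x - 2), χ_{M2} = x(x - 4)(x - 2), χ_{M3} = x(x - 4)(x - 3), χ_{M4} = (x + 5)^3, χ_{M5} = x(x - 4)(x - 2).

{M1, M2, M5}: invariant factors x(x - 4)(x - 2).

{M3}: invariant factors x(x - 4)(x - 3).

{M4}: invariant factors (x + 5)^3.

Matrices are similar if and only if their invariant-factor lists agree; the partition into similarity classes is {M1, M2, M5}, {M3}, {M4}.

3 classes: {M1, M2, M5}, {M3}, {M4}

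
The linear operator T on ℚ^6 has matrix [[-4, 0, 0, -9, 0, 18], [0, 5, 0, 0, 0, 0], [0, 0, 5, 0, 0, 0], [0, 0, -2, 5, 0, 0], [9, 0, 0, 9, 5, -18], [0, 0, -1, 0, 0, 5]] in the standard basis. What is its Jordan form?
The characteristic polynomial is det(xI - A) = (x - 5)^5(x + 4), so the eigenvalues are -4 (algebraic multiplicity 1), 5 (algebraic multiplicity 5).

For λ = -4: algebraic multiplicity 1 gives one 1×1 block.

For λ = 5: rank(A - 5I) = 2, rank((A - 5I)^2) = 1. The eigenspace has dimension 6 - 2 = 4, so there are 4 Jordan blocks; the rank sequence gives block sizes [2, 1, 1, 1].

Assembling the blocks gives the Jordan form J above.

J = [[-4, 0, 0, 0, 0, 0], [0, 5, 1, 0, 0, 0], [0, 0, 5, 0, 0, 0], [0, 0, 0, 5, 0, 0], [0, 0, 0, 0, 5, 0], [0, 0, 0, 0, 0, 5]]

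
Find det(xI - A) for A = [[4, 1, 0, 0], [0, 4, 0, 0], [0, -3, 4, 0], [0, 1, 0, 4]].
χ_A(x) = (x - 4)^4

xI - A = [[x - 4, -1, 0, 0], [0, x - 4, 0, 0], [0, 3, x - 4, 0], [0, -1, 0, x - 4]].

Expanding det(xI - A) along the first row:
det(xI - A) = + (x - 4)·det([[x - 4, 0, 0], [3, x - 4, 0], [-1, 0, x - 4]]) - (-1)·det([[0, 0, 0], [0, x - 4, 0], [0, 0, x - 4]]) + (0)·det([[0, x - 4, 0], [0, 3, 0], [0, -1, x - 4]]) - (0)·det([[0, x - 4, 0], [0, 3, x - 4], [0, -1, 0]]).

Evaluating gives χ_A(x) = x^4 - 16x^3 + 96x^2 - 256x + 256 = (x - 4)^4.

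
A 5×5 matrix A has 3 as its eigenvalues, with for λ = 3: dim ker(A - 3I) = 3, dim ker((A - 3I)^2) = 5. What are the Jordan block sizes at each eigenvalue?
λ = 3: successive nullity increments [3, 2] count blocks of size ≥ k; block sizes are [2, 2, 1].

Jordan blocks: (3, 2), (3, 2), (3, 1)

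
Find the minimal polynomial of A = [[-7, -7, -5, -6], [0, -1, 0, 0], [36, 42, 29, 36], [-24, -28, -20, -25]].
The characteristic polynomial factors as (x + 1)^4. The minimal polynomial is ∏(x - λ)^{k_λ} where k_λ is the size of the largest Jordan block at λ.

For λ = -1: rank(A + I) = 1, and the largest Jordan block has size 2 (the smallest k with rank((A + I)^k) = rank((A + I)^(k+1))).

So m_A(x) = (x + 1)^2.

m_A(x) = (x + 1)^2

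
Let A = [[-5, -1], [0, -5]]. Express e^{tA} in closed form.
A has Jordan form J = [[-5, 1], [0, -5]] with A = PJP^{-1}, so e^{tA} = P e^{tJ} P^{-1}.

For a Jordan block J_k(λ), e^{tJ_k(λ)} = e^{λt} · (I + tN + t^2 N^2/2! + ... + t^{k-1} N^{k-1}/(k-1)!) where N is the nilpotent superdiagonal part.

Assembling the blocks and conjugating back gives the entries of e^{tA} as shown above.

e^{tA} = [[e^{-5*t}, -t*e^{-5*t}], [0, e^{-5*t}]]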